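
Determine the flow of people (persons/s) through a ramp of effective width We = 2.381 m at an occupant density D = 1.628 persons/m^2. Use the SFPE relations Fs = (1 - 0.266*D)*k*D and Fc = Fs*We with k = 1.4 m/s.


1 - 0.266*D = 1 - 0.266*1.628 = 0.56695
Fs = 0.56695 * 1.4 * 1.628 = 1.2922 persons/(s*m)
Fc = 1.2922 * 2.381 = 3.0767 persons/s

3.0767 persons/s


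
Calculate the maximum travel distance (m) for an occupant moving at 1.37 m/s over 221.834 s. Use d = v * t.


d = 1.37 * 221.834 = 303.91 m

303.91 m


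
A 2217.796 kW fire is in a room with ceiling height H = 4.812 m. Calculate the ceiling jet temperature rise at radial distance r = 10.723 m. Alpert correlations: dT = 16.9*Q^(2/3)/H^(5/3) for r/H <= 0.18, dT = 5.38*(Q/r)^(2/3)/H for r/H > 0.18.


r/H = 10.723 / 4.812 = 2.2284
r/H > 0.18, so dT = 5.38*(Q/r)^(2/3)/H
Q/r = 206.83
(Q/r)^(2/3) = 34.973
dT = 5.38 * 34.973 / 4.812 = 39.102 K

39.102 K


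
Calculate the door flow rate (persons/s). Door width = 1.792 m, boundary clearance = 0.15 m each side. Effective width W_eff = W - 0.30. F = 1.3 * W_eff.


W_eff = 1.792 - 0.30 = 1.492 m
F = 1.3 * 1.492 = 1.9396 persons/s

1.9396 persons/s


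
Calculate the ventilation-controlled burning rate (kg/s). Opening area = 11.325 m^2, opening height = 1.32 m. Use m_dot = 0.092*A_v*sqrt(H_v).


sqrt(H_v) = 1.1489
m_dot = 0.092 * 11.325 * 1.1489 = 1.1971 kg/s

1.1971 kg/s


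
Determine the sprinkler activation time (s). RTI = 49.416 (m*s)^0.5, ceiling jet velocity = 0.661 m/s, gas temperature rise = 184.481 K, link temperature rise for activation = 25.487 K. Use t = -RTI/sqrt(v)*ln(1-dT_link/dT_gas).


dT_link/dT_gas = 0.13816
ln(1 - 0.13816) = -0.14868
t = -49.416 / sqrt(0.661) * -0.14868 = 9.0369 s

9.0369 s


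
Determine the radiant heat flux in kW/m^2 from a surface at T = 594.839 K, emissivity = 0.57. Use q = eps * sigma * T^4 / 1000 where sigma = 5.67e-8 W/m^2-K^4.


T^4 = 1.2520e+11
q = 0.57 * 5.67e-8 * 1.2520e+11 / 1000 = 4.0463 kW/m^2

4.0463 kW/m^2


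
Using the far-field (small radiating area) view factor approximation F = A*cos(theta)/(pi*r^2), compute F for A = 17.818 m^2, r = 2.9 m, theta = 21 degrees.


cos(21 deg) = 0.93358
pi*r^2 = 26.421
F = 17.818 * 0.93358 / 26.421 = 0.62960

0.62960


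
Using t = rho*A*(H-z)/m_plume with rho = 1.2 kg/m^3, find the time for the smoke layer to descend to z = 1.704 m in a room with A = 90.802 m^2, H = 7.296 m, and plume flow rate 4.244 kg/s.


H - z = 5.592 m
t = 1.2 * 90.802 * 5.592 / 4.244 = 143.57 s

143.57 s


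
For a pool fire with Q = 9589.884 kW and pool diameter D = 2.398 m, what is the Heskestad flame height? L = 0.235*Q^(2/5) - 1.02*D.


Q^(2/5) = 39.149
0.235 * Q^(2/5) = 9.2001
1.02 * D = 2.4460
L = 6.7542 m

6.7542 m


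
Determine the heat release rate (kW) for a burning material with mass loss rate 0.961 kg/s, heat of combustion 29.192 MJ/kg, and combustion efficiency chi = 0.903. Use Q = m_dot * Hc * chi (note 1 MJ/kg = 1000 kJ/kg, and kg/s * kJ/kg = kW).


Hc = 29.192 MJ/kg = 29.192 * 1000 kJ/kg = 29192 kJ/kg
Q = 0.961 kg/s * 29192 kJ/kg * 0.903 = 25332 kW

25332 kW


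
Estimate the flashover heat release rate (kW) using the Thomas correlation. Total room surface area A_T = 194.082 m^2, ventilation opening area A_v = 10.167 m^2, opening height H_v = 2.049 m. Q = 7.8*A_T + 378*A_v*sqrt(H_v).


7.8*A_T = 1513.8
sqrt(H_v) = 1.4314
378*A_v*sqrt(H_v) = 5501.2
Q = 1513.8 + 5501.2 = 7015.0 kW

7015.0 kW


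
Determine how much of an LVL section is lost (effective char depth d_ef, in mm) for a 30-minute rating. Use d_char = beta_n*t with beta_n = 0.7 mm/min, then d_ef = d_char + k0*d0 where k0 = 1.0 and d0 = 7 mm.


d_char = 0.7 * 30 = 21 mm
d_ef = 21 + 1.0*7 = 28 mm

28 mm


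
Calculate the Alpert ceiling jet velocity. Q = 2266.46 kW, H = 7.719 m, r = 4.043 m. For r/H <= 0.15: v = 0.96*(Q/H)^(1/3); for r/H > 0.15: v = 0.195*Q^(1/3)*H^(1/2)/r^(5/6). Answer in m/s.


r/H = 4.043 / 7.719 = 0.52377
r/H > 0.15, so v = 0.195*Q^(1/3)*H^(1/2)/r^(5/6)
Q^(1/3) = 13.136
H^(1/2) = 2.7783
r^(5/6) = 3.2032
v = 0.195 * 13.136 * 2.7783 / 3.2032 = 2.2217 m/s

2.2217 m/s


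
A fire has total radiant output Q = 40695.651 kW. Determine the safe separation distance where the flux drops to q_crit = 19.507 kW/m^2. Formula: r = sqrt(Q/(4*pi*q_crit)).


4*pi*q_crit = 245.13
Q/(4*pi*q_crit) = 166.02
r = sqrt(166.02) = 12.885 m

12.885 m


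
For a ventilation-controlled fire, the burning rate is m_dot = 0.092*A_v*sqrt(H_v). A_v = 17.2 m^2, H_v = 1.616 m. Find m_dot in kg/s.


sqrt(H_v) = 1.2712
m_dot = 0.092 * 17.2 * 1.2712 = 2.0116 kg/s

2.0116 kg/s


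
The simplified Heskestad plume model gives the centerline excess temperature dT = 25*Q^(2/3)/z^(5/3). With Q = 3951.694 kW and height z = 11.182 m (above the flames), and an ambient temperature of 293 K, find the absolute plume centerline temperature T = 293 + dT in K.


Q^(2/3) = 249.95
z^(5/3) = 55.916
dT = 25 * 249.95 / 55.916 = 111.75 K
T = 293 + 111.75 = 404.75 K

404.75 K


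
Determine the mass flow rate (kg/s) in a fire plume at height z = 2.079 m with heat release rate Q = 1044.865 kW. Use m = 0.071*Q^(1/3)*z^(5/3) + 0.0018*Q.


Q^(1/3) = 10.147
z^(5/3) = 3.3865
First term = 0.071 * 10.147 * 3.3865 = 2.4399
Second term = 0.0018 * 1044.865 = 1.8808
m = 4.3206 kg/s

4.3206 kg/s


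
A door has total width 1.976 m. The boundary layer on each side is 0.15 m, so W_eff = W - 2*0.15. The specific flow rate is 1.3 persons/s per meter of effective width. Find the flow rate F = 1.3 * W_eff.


W_eff = 1.976 - 0.30 = 1.676 m
F = 1.3 * 1.676 = 2.1788 persons/s

2.1788 persons/s


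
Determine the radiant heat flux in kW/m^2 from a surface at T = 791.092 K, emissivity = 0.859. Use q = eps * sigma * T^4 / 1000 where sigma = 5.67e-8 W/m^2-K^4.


T^4 = 3.9166e+11
q = 0.859 * 5.67e-8 * 3.9166e+11 / 1000 = 19.076 kW/m^2

19.076 kW/m^2


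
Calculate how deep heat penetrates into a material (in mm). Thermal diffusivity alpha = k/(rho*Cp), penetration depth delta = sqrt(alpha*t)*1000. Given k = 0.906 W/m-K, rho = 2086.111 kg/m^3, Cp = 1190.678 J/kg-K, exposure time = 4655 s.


alpha = 0.906 / (2086.111 * 1190.678) = 3.6475e-07 m^2/s
alpha * t = 0.0016979
delta = sqrt(0.0016979) * 1000 = 41.206 mm

41.206 mm


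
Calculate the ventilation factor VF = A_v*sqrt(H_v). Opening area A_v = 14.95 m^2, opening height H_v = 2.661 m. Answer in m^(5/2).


sqrt(H_v) = 1.6313
VF = 14.95 * 1.6313 = 24.387 m^(5/2)

24.387 m^(5/2)


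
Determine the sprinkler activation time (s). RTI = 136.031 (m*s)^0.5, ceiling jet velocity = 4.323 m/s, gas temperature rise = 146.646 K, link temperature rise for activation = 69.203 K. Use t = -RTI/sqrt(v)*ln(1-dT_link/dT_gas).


dT_link/dT_gas = 0.47191
ln(1 - 0.47191) = -0.63848
t = -136.031 / sqrt(4.323) * -0.63848 = 41.773 s

41.773 s


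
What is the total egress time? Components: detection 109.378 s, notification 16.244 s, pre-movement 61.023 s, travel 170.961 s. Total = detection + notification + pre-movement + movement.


Total = 109.378 + 16.244 + 61.023 + 170.961 = 357.606 s

357.606 s


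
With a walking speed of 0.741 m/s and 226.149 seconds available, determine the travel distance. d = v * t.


d = 0.741 * 226.149 = 167.58 m

167.58 m


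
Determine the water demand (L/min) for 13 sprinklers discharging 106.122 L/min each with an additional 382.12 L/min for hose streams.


Sprinkler demand = 13 * 106.122 = 1379.586 L/min
Total = 1379.586 + 382.12 = 1761.706 L/min

1761.706 L/min


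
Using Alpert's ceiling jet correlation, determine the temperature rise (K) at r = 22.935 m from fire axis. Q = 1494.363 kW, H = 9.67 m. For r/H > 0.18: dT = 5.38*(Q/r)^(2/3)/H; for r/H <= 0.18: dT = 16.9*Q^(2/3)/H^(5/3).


r/H = 22.935 / 9.67 = 2.3718
r/H > 0.18, so dT = 5.38*(Q/r)^(2/3)/H
Q/r = 65.156
(Q/r)^(2/3) = 16.192
dT = 5.38 * 16.192 / 9.67 = 9.0087 K

9.0087 K


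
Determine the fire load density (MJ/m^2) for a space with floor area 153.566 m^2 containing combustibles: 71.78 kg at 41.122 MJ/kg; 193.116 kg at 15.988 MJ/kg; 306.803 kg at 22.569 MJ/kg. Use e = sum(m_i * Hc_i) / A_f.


Total energy = 71.78*41.122 + 193.116*15.988 + 306.803*22.569
= 2951.737 + 3087.539 + 6924.237
= 12963.51 MJ
e = 12963.51 / 153.566 = 84.417 MJ/m^2

84.417 MJ/m^2


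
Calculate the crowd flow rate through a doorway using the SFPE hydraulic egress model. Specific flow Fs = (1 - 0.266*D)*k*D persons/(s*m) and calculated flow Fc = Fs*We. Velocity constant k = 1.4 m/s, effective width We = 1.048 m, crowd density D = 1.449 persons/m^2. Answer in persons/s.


1 - 0.266*D = 1 - 0.266*1.449 = 0.61457
Fs = 0.61457 * 1.4 * 1.449 = 1.2467 persons/(s*m)
Fc = 1.2467 * 1.048 = 1.3066 persons/s

1.3066 persons/s


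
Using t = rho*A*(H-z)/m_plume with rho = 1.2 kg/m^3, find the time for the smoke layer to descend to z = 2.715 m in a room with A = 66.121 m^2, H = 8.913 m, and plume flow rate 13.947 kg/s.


H - z = 6.198 m
t = 1.2 * 66.121 * 6.198 / 13.947 = 35.261 s

35.261 s


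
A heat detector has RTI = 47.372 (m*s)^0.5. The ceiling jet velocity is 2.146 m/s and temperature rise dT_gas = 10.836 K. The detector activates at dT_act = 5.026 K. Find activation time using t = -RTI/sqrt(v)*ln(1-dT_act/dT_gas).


dT_act/dT_gas = 0.46382
ln(1 - 0.46382) = -0.62329
t = -47.372 / sqrt(2.146) * -0.62329 = 20.156 s

20.156 s


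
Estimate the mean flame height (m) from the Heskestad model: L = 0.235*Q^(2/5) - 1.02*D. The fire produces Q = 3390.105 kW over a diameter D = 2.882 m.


Q^(2/5) = 25.828
0.235 * Q^(2/5) = 6.0695
1.02 * D = 2.9396
L = 3.1299 m

3.1299 m


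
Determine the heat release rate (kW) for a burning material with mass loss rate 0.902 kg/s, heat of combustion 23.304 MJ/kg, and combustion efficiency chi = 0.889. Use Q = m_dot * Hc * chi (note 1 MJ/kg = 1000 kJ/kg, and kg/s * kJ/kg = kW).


Hc = 23.304 MJ/kg = 23.304 * 1000 kJ/kg = 23304 kJ/kg
Q = 0.902 kg/s * 23304 kJ/kg * 0.889 = 18687 kW

18687 kW


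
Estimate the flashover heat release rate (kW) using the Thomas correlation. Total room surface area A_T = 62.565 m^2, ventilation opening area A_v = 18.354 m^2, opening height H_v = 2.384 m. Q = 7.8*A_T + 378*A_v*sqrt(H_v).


7.8*A_T = 488.007
sqrt(H_v) = 1.5440
378*A_v*sqrt(H_v) = 10712
Q = 488.007 + 10712 = 11200 kW

11200 kW


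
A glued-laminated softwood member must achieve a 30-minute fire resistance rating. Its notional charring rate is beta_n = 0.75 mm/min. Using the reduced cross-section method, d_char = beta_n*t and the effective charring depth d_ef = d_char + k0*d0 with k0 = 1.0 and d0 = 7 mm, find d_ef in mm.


d_char = 0.75 * 30 = 22.5 mm
d_ef = 22.5 + 1.0*7 = 29.5 mm

29.5 mm


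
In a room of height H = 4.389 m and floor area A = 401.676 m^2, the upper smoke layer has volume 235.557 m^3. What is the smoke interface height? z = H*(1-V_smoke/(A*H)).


V/(A*H) = 0.13361
1 - 0.13361 = 0.86639
z = 4.389 * 0.86639 = 3.8026 m

3.8026 m


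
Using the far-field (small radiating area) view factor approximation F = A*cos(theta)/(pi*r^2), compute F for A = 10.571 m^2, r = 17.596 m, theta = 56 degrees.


cos(56 deg) = 0.55919
pi*r^2 = 972.70
F = 10.571 * 0.55919 / 972.70 = 0.0060771

0.0060771


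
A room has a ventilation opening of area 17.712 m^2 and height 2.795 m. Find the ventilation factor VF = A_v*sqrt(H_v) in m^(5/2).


sqrt(H_v) = 1.6718
VF = 17.712 * 1.6718 = 29.611 m^(5/2)

29.611 m^(5/2)


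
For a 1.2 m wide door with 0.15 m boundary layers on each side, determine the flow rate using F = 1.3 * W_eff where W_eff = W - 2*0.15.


W_eff = 1.2 - 0.30 = 0.9 m
F = 1.3 * 0.9 = 1.17 persons/s

1.17 persons/s


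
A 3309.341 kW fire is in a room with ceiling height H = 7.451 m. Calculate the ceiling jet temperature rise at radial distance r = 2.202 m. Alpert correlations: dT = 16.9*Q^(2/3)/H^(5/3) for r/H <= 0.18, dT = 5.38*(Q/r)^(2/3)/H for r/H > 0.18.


r/H = 2.202 / 7.451 = 0.29553
r/H > 0.18, so dT = 5.38*(Q/r)^(2/3)/H
Q/r = 1502.9
(Q/r)^(2/3) = 131.20
dT = 5.38 * 131.20 / 7.451 = 94.736 K

94.736 K


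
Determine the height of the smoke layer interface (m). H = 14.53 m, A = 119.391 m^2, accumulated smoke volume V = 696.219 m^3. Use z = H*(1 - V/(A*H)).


V/(A*H) = 0.40134
1 - 0.40134 = 0.59866
z = 14.53 * 0.59866 = 8.6986 m

8.6986 m


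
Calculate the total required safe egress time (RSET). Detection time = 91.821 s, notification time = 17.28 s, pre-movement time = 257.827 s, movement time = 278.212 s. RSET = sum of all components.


Total = 91.821 + 17.28 + 257.827 + 278.212 = 645.14 s

645.14 s


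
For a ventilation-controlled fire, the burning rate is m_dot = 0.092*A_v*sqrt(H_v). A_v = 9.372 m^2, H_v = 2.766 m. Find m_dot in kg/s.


sqrt(H_v) = 1.6631
m_dot = 0.092 * 9.372 * 1.6631 = 1.4340 kg/s

1.4340 kg/s


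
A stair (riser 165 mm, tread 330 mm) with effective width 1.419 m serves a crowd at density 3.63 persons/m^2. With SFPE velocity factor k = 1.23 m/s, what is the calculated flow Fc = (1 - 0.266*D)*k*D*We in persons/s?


1 - 0.266*D = 1 - 0.266*3.63 = 0.034420
Fs = 0.034420 * 1.23 * 3.63 = 0.15368 persons/(s*m)
Fc = 0.15368 * 1.419 = 0.21807 persons/s

0.21807 persons/s


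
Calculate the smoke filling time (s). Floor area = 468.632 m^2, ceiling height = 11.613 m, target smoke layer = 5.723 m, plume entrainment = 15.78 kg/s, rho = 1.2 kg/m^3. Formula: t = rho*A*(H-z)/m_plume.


H - z = 5.89 m
t = 1.2 * 468.632 * 5.89 / 15.78 = 209.90 s

209.90 s


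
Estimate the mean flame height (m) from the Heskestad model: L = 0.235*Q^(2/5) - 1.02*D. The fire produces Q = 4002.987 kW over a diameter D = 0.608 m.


Q^(2/5) = 27.603
0.235 * Q^(2/5) = 6.4867
1.02 * D = 0.62016
L = 5.8665 m

5.8665 m


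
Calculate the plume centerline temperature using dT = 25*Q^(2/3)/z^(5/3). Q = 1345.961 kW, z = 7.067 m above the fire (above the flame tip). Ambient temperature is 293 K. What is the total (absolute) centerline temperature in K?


Q^(2/3) = 121.91
z^(5/3) = 26.025
dT = 25 * 121.91 / 26.025 = 117.10 K
T = 293 + 117.10 = 410.10 K

410.10 K


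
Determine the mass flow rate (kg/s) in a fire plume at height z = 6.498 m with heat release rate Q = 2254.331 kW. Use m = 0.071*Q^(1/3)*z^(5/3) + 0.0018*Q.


Q^(1/3) = 13.112
z^(5/3) = 22.627
First term = 0.071 * 13.112 * 22.627 = 21.065
Second term = 0.0018 * 2254.331 = 4.0578
m = 25.123 kg/s

25.123 kg/s


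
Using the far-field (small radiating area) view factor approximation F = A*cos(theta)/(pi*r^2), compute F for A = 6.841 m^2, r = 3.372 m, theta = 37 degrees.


cos(37 deg) = 0.79864
pi*r^2 = 35.721
F = 6.841 * 0.79864 / 35.721 = 0.15295

0.15295


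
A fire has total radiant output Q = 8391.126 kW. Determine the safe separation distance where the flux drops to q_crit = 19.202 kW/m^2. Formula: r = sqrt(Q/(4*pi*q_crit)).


4*pi*q_crit = 241.30
Q/(4*pi*q_crit) = 34.775
r = sqrt(34.775) = 5.8970 m

5.8970 m


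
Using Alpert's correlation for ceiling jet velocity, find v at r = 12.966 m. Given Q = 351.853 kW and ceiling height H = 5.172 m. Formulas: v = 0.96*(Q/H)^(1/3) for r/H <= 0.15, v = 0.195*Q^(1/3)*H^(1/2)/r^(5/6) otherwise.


r/H = 12.966 / 5.172 = 2.5070
r/H > 0.15, so v = 0.195*Q^(1/3)*H^(1/2)/r^(5/6)
Q^(1/3) = 7.0597
H^(1/2) = 2.2742
r^(5/6) = 8.4594
v = 0.195 * 7.0597 * 2.2742 / 8.4594 = 0.37009 m/s

0.37009 m/s


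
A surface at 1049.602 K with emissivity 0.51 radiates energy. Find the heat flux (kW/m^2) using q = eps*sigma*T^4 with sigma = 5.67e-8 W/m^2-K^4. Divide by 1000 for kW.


T^4 = 1.2137e+12
q = 0.51 * 5.67e-8 * 1.2137e+12 / 1000 = 35.096 kW/m^2

35.096 kW/m^2


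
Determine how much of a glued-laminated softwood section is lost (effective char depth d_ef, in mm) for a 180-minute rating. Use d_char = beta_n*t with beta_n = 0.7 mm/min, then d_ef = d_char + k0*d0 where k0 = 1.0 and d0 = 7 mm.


d_char = 0.7 * 180 = 126 mm
d_ef = 126 + 1.0*7 = 133 mm

133 mm


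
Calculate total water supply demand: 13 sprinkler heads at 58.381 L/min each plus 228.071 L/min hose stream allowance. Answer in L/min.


Sprinkler demand = 13 * 58.381 = 758.953 L/min
Total = 758.953 + 228.071 = 987.024 L/min

987.024 L/min


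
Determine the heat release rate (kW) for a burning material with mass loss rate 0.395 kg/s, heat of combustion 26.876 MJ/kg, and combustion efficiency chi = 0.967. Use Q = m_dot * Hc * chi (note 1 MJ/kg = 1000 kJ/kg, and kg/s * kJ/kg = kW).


Hc = 26.876 MJ/kg = 26.876 * 1000 kJ/kg = 26876 kJ/kg
Q = 0.395 kg/s * 26876 kJ/kg * 0.967 = 10266 kW

10266 kW


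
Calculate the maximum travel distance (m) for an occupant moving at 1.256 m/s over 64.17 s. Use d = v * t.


d = 1.256 * 64.17 = 80.598 m

80.598 m


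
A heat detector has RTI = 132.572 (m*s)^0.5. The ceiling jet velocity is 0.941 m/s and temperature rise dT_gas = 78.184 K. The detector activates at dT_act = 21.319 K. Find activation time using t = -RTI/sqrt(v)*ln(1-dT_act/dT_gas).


dT_act/dT_gas = 0.27268
ln(1 - 0.27268) = -0.31838
t = -132.572 / sqrt(0.941) * -0.31838 = 43.512 s

43.512 s


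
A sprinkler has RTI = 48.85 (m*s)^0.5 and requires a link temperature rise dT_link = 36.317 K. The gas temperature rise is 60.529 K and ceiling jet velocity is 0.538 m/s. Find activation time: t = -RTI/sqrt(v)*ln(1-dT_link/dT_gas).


dT_link/dT_gas = 0.59999
ln(1 - 0.59999) = -0.91627
t = -48.85 / sqrt(0.538) * -0.91627 = 61.024 s

61.024 s


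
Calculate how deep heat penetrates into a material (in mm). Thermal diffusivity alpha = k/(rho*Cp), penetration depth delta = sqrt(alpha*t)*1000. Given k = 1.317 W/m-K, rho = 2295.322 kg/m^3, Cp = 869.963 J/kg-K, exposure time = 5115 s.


alpha = 1.317 / (2295.322 * 869.963) = 6.5954e-07 m^2/s
alpha * t = 0.0033735
delta = sqrt(0.0033735) * 1000 = 58.082 mm

58.082 mm


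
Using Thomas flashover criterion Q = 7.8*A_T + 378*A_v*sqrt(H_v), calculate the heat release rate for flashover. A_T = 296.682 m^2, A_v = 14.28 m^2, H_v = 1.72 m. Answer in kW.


7.8*A_T = 2314.1
sqrt(H_v) = 1.3115
378*A_v*sqrt(H_v) = 7079.2
Q = 2314.1 + 7079.2 = 9393.3 kW

9393.3 kW


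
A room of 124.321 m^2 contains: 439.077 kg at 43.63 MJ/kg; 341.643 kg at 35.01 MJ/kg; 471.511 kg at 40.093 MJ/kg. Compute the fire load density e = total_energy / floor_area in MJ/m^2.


Total energy = 439.077*43.63 + 341.643*35.01 + 471.511*40.093
= 19156.93 + 11960.92 + 18904.29
= 50022.14 MJ
e = 50022.14 / 124.321 = 402.36 MJ/m^2

402.36 MJ/m^2


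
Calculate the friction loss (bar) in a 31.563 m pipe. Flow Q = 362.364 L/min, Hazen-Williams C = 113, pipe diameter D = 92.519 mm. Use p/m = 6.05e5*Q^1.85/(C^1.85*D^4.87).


Q^1.85 = 54252
C^1.85 = 6283.4
D^4.87 = 3.7631e+09
p/m = 0.0013881 bar/m
p_total = 0.0013881 * 31.563 = 0.043814 bar

0.043814 bar


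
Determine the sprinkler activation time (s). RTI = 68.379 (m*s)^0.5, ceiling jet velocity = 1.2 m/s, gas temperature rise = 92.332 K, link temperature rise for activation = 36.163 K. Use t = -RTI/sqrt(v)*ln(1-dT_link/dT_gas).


dT_link/dT_gas = 0.39166
ln(1 - 0.39166) = -0.49703
t = -68.379 / sqrt(1.2) * -0.49703 = 31.025 s

31.025 s


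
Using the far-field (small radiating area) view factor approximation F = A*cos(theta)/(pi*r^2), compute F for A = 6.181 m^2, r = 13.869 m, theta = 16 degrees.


cos(16 deg) = 0.96126
pi*r^2 = 604.28
F = 6.181 * 0.96126 / 604.28 = 0.0098324

0.0098324


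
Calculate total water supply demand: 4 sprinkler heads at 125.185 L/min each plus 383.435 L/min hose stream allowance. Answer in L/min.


Sprinkler demand = 4 * 125.185 = 500.74 L/min
Total = 500.74 + 383.435 = 884.175 L/min

884.175 L/min


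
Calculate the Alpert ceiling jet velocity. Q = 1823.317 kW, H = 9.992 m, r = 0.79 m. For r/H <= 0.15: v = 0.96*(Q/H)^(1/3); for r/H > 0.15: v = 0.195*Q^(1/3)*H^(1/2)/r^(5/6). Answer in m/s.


r/H = 0.79 / 9.992 = 0.079063
r/H <= 0.15, so v = 0.96*(Q/H)^(1/3)
Q/H = 182.48
(Q/H)^(1/3) = 5.6720
v = 0.96 * 5.6720 = 5.4451 m/s

5.4451 m/s


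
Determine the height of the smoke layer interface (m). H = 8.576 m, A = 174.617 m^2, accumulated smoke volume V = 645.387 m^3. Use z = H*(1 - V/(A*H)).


V/(A*H) = 0.43097
1 - 0.43097 = 0.56903
z = 8.576 * 0.56903 = 4.8800 m

4.8800 m


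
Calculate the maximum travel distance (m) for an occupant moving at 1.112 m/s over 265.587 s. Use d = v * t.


d = 1.112 * 265.587 = 295.33 m

295.33 m


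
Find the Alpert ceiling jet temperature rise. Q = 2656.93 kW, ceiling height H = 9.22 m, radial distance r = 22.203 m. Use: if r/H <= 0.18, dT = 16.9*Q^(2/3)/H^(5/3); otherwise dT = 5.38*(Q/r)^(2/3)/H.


r/H = 22.203 / 9.22 = 2.4081
r/H > 0.18, so dT = 5.38*(Q/r)^(2/3)/H
Q/r = 119.67
(Q/r)^(2/3) = 24.284
dT = 5.38 * 24.284 / 9.22 = 14.170 K

14.170 K


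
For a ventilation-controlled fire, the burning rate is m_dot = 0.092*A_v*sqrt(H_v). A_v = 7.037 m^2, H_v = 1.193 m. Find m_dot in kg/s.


sqrt(H_v) = 1.0922
m_dot = 0.092 * 7.037 * 1.0922 = 0.70712 kg/s

0.70712 kg/s


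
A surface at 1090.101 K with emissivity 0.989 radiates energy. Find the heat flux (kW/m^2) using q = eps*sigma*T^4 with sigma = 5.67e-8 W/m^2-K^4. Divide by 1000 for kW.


T^4 = 1.4121e+12
q = 0.989 * 5.67e-8 * 1.4121e+12 / 1000 = 79.186 kW/m^2

79.186 kW/m^2


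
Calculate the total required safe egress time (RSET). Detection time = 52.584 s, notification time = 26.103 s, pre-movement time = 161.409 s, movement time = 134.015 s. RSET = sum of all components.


Total = 52.584 + 26.103 + 161.409 + 134.015 = 374.111 s

374.111 s


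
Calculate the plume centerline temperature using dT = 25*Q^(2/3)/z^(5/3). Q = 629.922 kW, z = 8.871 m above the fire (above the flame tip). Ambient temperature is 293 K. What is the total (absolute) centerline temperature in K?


Q^(2/3) = 73.484
z^(5/3) = 38.015
dT = 25 * 73.484 / 38.015 = 48.326 K
T = 293 + 48.326 = 341.33 K

341.33 K


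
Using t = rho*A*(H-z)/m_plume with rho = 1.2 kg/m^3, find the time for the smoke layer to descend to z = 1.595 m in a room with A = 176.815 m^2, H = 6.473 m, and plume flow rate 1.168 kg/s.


H - z = 4.878 m
t = 1.2 * 176.815 * 4.878 / 1.168 = 886.13 s

886.13 s


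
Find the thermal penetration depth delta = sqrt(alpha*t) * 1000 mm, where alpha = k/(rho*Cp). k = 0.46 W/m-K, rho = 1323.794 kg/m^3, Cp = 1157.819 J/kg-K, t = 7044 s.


alpha = 0.46 / (1323.794 * 1157.819) = 3.0012e-07 m^2/s
alpha * t = 0.0021141
delta = sqrt(0.0021141) * 1000 = 45.979 mm

45.979 mm


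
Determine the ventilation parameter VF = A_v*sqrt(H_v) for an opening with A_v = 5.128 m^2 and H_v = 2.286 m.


sqrt(H_v) = 1.5120
VF = 5.128 * 1.5120 = 7.7533 m^(5/2)

7.7533 m^(5/2)


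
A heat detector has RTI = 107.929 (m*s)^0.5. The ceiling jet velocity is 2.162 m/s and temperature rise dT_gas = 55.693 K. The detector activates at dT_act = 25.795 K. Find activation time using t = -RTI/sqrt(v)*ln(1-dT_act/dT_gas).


dT_act/dT_gas = 0.46316
ln(1 - 0.46316) = -0.62206
t = -107.929 / sqrt(2.162) * -0.62206 = 45.661 s

45.661 s


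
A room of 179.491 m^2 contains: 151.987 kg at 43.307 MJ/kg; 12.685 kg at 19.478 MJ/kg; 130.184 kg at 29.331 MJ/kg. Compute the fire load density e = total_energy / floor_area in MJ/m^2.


Total energy = 151.987*43.307 + 12.685*19.478 + 130.184*29.331
= 6582.101 + 247.0784 + 3818.427
= 10647.61 MJ
e = 10647.61 / 179.491 = 59.321 MJ/m^2

59.321 MJ/m^2


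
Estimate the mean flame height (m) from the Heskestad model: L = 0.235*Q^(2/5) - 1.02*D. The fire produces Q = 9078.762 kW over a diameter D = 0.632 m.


Q^(2/5) = 38.301
0.235 * Q^(2/5) = 9.0007
1.02 * D = 0.64464
L = 8.3561 m

8.3561 m


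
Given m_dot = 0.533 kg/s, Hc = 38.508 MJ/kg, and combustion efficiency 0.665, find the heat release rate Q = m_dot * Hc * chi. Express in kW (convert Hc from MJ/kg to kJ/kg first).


Hc = 38.508 MJ/kg = 38.508 * 1000 kJ/kg = 38508 kJ/kg
Q = 0.533 kg/s * 38508 kJ/kg * 0.665 = 13649 kW

13649 kW


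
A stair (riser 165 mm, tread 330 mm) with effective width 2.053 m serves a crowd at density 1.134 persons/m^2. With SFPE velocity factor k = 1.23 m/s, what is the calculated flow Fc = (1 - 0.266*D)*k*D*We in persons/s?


1 - 0.266*D = 1 - 0.266*1.134 = 0.69836
Fs = 0.69836 * 1.23 * 1.134 = 0.97408 persons/(s*m)
Fc = 0.97408 * 2.053 = 1.9998 persons/s

1.9998 persons/s


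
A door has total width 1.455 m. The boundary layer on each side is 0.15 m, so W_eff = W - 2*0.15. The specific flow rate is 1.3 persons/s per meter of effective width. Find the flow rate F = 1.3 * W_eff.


W_eff = 1.455 - 0.30 = 1.155 m
F = 1.3 * 1.155 = 1.5015 persons/s

1.5015 persons/s


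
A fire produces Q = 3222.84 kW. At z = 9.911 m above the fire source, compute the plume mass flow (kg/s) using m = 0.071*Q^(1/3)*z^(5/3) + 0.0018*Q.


Q^(1/3) = 14.771
z^(5/3) = 45.729
First term = 0.071 * 14.771 * 45.729 = 47.959
Second term = 0.0018 * 3222.84 = 5.8011
m = 53.760 kg/s

53.760 kg/s


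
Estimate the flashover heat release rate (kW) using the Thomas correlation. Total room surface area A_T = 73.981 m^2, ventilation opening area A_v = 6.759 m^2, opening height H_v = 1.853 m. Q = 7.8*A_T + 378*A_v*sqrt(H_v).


7.8*A_T = 577.05
sqrt(H_v) = 1.3612
378*A_v*sqrt(H_v) = 3477.9
Q = 577.05 + 3477.9 = 4054.9 kW

4054.9 kW


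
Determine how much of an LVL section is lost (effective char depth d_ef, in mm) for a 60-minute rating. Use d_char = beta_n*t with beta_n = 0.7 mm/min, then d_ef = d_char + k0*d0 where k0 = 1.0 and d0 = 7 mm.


d_char = 0.7 * 60 = 42 mm
d_ef = 42 + 1.0*7 = 49 mm

49 mm


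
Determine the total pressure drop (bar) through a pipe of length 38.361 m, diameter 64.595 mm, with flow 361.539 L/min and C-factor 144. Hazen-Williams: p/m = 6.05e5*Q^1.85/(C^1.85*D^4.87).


Q^1.85 = 54024
C^1.85 = 9839.4
D^4.87 = 6.5414e+08
p/m = 0.0050781 bar/m
p_total = 0.0050781 * 38.361 = 0.19480 bar

0.19480 bar


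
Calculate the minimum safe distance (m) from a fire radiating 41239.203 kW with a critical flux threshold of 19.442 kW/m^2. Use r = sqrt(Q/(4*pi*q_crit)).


4*pi*q_crit = 244.32
Q/(4*pi*q_crit) = 168.79
r = sqrt(168.79) = 12.992 m

12.992 m


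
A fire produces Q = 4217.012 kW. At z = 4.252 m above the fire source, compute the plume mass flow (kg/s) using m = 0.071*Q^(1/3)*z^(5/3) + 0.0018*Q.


Q^(1/3) = 16.156
z^(5/3) = 11.160
First term = 0.071 * 16.156 * 11.160 = 12.801
Second term = 0.0018 * 4217.012 = 7.5906
m = 20.392 kg/s

20.392 kg/s


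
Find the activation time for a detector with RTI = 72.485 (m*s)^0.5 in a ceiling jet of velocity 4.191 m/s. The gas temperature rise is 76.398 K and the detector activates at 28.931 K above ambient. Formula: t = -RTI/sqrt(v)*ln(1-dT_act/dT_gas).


dT_act/dT_gas = 0.37869
ln(1 - 0.37869) = -0.47592
t = -72.485 / sqrt(4.191) * -0.47592 = 16.851 s

16.851 s


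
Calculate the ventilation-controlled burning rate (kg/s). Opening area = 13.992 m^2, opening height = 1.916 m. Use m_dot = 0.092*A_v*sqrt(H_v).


sqrt(H_v) = 1.3842
m_dot = 0.092 * 13.992 * 1.3842 = 1.7818 kg/s

1.7818 kg/s


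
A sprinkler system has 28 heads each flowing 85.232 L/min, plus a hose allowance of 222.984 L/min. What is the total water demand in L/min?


Sprinkler demand = 28 * 85.232 = 2386.496 L/min
Total = 2386.496 + 222.984 = 2609.48 L/min

2609.48 L/min


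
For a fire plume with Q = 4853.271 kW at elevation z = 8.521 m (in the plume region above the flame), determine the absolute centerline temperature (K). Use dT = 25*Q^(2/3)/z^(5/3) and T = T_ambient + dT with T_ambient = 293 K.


Q^(2/3) = 286.65
z^(5/3) = 35.548
dT = 25 * 286.65 / 35.548 = 201.59 K
T = 293 + 201.59 = 494.59 K

494.59 K


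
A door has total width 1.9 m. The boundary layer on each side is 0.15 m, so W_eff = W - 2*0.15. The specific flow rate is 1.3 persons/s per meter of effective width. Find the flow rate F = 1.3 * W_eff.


W_eff = 1.9 - 0.30 = 1.6 m
F = 1.3 * 1.6 = 2.08 persons/s

2.08 persons/s


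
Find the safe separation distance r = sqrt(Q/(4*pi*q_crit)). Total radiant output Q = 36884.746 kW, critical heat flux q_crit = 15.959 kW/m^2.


4*pi*q_crit = 200.55
Q/(4*pi*q_crit) = 183.92
r = sqrt(183.92) = 13.562 m

13.562 m


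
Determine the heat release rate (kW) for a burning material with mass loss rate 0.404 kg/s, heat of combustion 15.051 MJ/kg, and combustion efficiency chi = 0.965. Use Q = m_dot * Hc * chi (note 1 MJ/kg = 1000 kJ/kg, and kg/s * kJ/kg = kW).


Hc = 15.051 MJ/kg = 15.051 * 1000 kJ/kg = 15051 kJ/kg
Q = 0.404 kg/s * 15051 kJ/kg * 0.965 = 5867.8 kW

5867.8 kW


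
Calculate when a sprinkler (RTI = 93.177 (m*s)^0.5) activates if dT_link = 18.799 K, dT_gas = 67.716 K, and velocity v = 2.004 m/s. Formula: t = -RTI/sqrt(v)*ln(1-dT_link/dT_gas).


dT_link/dT_gas = 0.27762
ln(1 - 0.27762) = -0.32520
t = -93.177 / sqrt(2.004) * -0.32520 = 21.405 s

21.405 s


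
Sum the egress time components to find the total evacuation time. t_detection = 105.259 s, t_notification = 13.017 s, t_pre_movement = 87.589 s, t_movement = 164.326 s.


Total = 105.259 + 13.017 + 87.589 + 164.326 = 370.191 s

370.191 s


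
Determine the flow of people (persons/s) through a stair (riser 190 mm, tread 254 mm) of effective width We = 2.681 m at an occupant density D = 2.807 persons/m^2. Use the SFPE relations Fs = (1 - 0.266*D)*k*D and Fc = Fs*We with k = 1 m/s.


1 - 0.266*D = 1 - 0.266*2.807 = 0.25334
Fs = 0.25334 * 1 * 2.807 = 0.71112 persons/(s*m)
Fc = 0.71112 * 2.681 = 1.9065 persons/s

1.9065 persons/s


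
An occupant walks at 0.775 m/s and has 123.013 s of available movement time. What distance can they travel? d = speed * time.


d = 0.775 * 123.013 = 95.335 m

95.335 m


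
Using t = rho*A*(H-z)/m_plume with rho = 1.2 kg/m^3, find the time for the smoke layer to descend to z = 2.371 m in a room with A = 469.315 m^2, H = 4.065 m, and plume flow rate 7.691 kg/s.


H - z = 1.694 m
t = 1.2 * 469.315 * 1.694 / 7.691 = 124.04 s

124.04 s


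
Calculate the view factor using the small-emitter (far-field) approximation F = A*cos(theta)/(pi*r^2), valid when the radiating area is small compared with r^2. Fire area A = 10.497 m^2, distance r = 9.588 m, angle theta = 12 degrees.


cos(12 deg) = 0.97815
pi*r^2 = 288.81
F = 10.497 * 0.97815 / 288.81 = 0.035552

0.035552


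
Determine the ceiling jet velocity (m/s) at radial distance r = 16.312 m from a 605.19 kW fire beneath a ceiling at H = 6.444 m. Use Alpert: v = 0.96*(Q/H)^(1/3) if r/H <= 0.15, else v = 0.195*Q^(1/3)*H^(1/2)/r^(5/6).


r/H = 16.312 / 6.444 = 2.5313
r/H > 0.15, so v = 0.195*Q^(1/3)*H^(1/2)/r^(5/6)
Q^(1/3) = 8.4586
H^(1/2) = 2.5385
r^(5/6) = 10.243
v = 0.195 * 8.4586 * 2.5385 / 10.243 = 0.40878 m/s

0.40878 m/s


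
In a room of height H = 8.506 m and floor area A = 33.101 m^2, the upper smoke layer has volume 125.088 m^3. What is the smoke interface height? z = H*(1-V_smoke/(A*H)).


V/(A*H) = 0.44427
1 - 0.44427 = 0.55573
z = 8.506 * 0.55573 = 4.7270 m

4.7270 m


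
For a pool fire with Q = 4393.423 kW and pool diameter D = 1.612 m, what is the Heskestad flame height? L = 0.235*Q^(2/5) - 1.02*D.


Q^(2/5) = 28.650
0.235 * Q^(2/5) = 6.7327
1.02 * D = 1.6442
L = 5.0885 m

5.0885 m


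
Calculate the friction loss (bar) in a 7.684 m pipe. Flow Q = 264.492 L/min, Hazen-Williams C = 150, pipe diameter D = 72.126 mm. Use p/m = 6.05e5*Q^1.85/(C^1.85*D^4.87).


Q^1.85 = 30301
C^1.85 = 10611
D^4.87 = 1.1192e+09
p/m = 0.0015436 bar/m
p_total = 0.0015436 * 7.684 = 0.011861 bar

0.011861 bar


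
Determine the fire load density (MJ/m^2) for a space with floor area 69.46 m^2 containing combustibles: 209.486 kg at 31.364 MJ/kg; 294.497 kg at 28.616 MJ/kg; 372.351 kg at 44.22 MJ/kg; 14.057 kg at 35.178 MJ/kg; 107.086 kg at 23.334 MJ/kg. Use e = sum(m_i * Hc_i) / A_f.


Total energy = 209.486*31.364 + 294.497*28.616 + 372.351*44.22 + 14.057*35.178 + 107.086*23.334
= 6570.319 + 8427.326 + 16465.36 + 494.4971 + 2498.745
= 34456.25 MJ
e = 34456.25 / 69.46 = 496.06 MJ/m^2

496.06 MJ/m^2


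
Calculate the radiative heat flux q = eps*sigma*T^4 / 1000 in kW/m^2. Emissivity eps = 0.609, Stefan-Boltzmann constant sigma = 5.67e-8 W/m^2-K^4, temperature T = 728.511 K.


T^4 = 2.8167e+11
q = 0.609 * 5.67e-8 * 2.8167e+11 / 1000 = 9.7262 kW/m^2

9.7262 kW/m^2


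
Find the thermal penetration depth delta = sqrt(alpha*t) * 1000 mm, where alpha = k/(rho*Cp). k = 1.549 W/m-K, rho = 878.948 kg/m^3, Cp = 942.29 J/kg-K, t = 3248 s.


alpha = 1.549 / (878.948 * 942.29) = 1.8703e-06 m^2/s
alpha * t = 0.0060746
delta = sqrt(0.0060746) * 1000 = 77.940 mm

77.940 mm


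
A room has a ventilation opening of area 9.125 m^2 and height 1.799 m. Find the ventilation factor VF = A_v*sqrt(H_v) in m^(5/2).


sqrt(H_v) = 1.3413
VF = 9.125 * 1.3413 = 12.239 m^(5/2)

12.239 m^(5/2)


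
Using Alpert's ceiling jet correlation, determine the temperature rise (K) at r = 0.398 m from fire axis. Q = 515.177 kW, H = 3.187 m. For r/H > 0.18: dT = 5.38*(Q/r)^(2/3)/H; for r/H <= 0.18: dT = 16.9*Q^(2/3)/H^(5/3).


r/H = 0.398 / 3.187 = 0.12488
r/H <= 0.18, so dT = 16.9*Q^(2/3)/H^(5/3)
Q^(2/3) = 64.264
H^(5/3) = 6.9019
dT = 16.9 * 64.264 / 6.9019 = 157.36 K

157.36 K


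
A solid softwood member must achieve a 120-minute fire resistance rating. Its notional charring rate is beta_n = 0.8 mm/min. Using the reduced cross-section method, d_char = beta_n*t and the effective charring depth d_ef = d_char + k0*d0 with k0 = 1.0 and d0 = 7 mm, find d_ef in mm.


d_char = 0.8 * 120 = 96 mm
d_ef = 96 + 1.0*7 = 103 mm

103 mm


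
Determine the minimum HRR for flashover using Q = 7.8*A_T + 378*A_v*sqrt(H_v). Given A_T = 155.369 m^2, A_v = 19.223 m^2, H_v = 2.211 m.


7.8*A_T = 1211.9
sqrt(H_v) = 1.4869
378*A_v*sqrt(H_v) = 10805
Q = 1211.9 + 10805 = 12016 kW

12016 kW


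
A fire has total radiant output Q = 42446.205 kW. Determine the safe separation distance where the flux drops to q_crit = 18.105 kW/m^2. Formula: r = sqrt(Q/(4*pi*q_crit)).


4*pi*q_crit = 227.51
Q/(4*pi*q_crit) = 186.57
r = sqrt(186.57) = 13.659 m

13.659 m


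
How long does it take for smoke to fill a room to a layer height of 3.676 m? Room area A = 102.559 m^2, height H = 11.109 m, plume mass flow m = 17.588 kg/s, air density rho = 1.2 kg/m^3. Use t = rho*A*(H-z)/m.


H - z = 7.433 m
t = 1.2 * 102.559 * 7.433 / 17.588 = 52.012 s

52.012 s


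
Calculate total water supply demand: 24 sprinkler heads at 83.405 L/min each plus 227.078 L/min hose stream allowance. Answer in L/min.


Sprinkler demand = 24 * 83.405 = 2001.72 L/min
Total = 2001.72 + 227.078 = 2228.798 L/min

2228.798 L/min


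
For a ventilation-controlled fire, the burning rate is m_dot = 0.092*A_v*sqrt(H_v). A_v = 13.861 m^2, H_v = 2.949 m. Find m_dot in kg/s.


sqrt(H_v) = 1.7173
m_dot = 0.092 * 13.861 * 1.7173 = 2.1899 kg/s

2.1899 kg/s


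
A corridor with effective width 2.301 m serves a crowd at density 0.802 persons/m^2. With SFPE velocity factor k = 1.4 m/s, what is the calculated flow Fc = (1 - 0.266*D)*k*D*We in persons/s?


1 - 0.266*D = 1 - 0.266*0.802 = 0.78667
Fs = 0.78667 * 1.4 * 0.802 = 0.88327 persons/(s*m)
Fc = 0.88327 * 2.301 = 2.0324 persons/s

2.0324 persons/s


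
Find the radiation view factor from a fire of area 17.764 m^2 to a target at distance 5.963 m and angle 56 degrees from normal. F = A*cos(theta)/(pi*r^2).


cos(56 deg) = 0.55919
pi*r^2 = 111.71
F = 17.764 * 0.55919 / 111.71 = 0.088925

0.088925


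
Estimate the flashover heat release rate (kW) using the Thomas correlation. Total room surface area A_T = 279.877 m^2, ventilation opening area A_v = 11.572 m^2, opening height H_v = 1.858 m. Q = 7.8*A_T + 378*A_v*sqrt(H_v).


7.8*A_T = 2183.0
sqrt(H_v) = 1.3631
378*A_v*sqrt(H_v) = 5962.4
Q = 2183.0 + 5962.4 = 8145.5 kW

8145.5 kW


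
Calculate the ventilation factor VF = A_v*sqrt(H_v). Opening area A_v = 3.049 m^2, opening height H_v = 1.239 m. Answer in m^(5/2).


sqrt(H_v) = 1.1131
VF = 3.049 * 1.1131 = 3.3939 m^(5/2)

3.3939 m^(5/2)


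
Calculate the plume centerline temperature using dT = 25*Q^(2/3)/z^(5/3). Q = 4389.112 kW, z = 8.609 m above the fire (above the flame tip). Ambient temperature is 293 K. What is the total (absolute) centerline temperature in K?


Q^(2/3) = 268.07
z^(5/3) = 36.162
dT = 25 * 268.07 / 36.162 = 185.33 K
T = 293 + 185.33 = 478.33 K

478.33 K


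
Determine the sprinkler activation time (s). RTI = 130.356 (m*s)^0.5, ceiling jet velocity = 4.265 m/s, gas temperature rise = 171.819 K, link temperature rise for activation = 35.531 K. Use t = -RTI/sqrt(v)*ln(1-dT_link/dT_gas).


dT_link/dT_gas = 0.20679
ln(1 - 0.20679) = -0.23167
t = -130.356 / sqrt(4.265) * -0.23167 = 14.623 s

14.623 s


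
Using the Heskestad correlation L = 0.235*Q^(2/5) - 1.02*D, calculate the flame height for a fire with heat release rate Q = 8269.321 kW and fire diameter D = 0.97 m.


Q^(2/5) = 36.897
0.235 * Q^(2/5) = 8.6707
1.02 * D = 0.98940
L = 7.6813 m

7.6813 m


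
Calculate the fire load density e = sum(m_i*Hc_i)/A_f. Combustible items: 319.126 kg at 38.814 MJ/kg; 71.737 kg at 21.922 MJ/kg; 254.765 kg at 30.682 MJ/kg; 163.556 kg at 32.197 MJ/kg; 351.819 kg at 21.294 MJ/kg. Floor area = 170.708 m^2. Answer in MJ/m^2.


Total energy = 319.126*38.814 + 71.737*21.922 + 254.765*30.682 + 163.556*32.197 + 351.819*21.294
= 12386.56 + 1572.619 + 7816.700 + 5266.013 + 7491.634
= 34533.52 MJ
e = 34533.52 / 170.708 = 202.30 MJ/m^2

202.30 MJ/m^2


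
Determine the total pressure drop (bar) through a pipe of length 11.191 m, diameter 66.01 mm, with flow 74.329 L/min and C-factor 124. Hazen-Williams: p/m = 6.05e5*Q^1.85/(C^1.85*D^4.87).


Q^1.85 = 2895.0
C^1.85 = 7461.6
D^4.87 = 7.2694e+08
p/m = 0.00032290 bar/m
p_total = 0.00032290 * 11.191 = 0.0036136 bar

0.0036136 bar


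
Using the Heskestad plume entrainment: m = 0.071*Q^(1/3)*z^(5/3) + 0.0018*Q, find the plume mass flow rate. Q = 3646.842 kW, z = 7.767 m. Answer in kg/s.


Q^(1/3) = 15.392
z^(5/3) = 30.462
First term = 0.071 * 15.392 * 30.462 = 33.290
Second term = 0.0018 * 3646.842 = 6.5643
m = 39.855 kg/s

39.855 kg/s


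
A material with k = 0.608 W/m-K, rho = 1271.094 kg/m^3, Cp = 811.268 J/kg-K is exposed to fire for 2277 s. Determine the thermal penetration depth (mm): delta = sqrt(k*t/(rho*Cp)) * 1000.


alpha = 0.608 / (1271.094 * 811.268) = 5.8961e-07 m^2/s
alpha * t = 0.0013425
delta = sqrt(0.0013425) * 1000 = 36.641 mm

36.641 mm


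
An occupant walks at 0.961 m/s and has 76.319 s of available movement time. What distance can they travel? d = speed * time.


d = 0.961 * 76.319 = 73.343 m

73.343 m


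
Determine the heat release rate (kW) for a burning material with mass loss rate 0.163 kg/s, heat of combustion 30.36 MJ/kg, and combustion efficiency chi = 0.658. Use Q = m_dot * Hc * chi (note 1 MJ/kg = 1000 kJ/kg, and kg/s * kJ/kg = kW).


Hc = 30.36 MJ/kg = 30.36 * 1000 kJ/kg = 30360 kJ/kg
Q = 0.163 kg/s * 30360 kJ/kg * 0.658 = 3256.2 kW

3256.2 kW


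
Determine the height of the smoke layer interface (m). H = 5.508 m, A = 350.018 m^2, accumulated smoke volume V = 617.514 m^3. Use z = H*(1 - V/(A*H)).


V/(A*H) = 0.32030
1 - 0.32030 = 0.67970
z = 5.508 * 0.67970 = 3.7438 m

3.7438 m


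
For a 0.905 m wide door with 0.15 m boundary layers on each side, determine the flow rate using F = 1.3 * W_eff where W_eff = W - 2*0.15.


W_eff = 0.905 - 0.30 = 0.605 m
F = 1.3 * 0.605 = 0.78650 persons/s

0.78650 persons/s


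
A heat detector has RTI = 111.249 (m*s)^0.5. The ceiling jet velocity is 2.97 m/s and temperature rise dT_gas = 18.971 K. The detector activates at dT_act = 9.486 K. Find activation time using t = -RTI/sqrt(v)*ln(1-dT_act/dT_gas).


dT_act/dT_gas = 0.50003
ln(1 - 0.50003) = -0.69320
t = -111.249 / sqrt(2.97) * -0.69320 = 44.748 s

44.748 s


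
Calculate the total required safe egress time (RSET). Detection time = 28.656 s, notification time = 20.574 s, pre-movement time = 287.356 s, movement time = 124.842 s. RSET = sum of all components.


Total = 28.656 + 20.574 + 287.356 + 124.842 = 461.428 s

461.428 s
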